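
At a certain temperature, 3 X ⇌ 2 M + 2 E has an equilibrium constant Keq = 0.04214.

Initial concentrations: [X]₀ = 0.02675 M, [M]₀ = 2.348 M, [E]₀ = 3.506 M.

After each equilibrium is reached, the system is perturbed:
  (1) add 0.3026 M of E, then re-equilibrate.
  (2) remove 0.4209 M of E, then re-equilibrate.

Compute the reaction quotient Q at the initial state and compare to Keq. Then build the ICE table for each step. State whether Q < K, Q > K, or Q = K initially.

Q₀ = 3.5404e+06; Q > K (proceeds reverse)

Q₀ = 3.5404e+06 vs Keq = 0.04214 ⇒ Q>K, reverse
Step 1:
                  X         M         E
  Initial   0.02675     2.348     3.506
  Change      2.705    -1.804    -1.804
  Equil       2.732    0.5445     1.702
  solve Keq expr → x = -0.9018; check Q = 0.04214
Then add 0.3026 M of E.
Step 2:
                  X         M         E
  Initial     2.732    0.5445     2.005
  Change    0.07563  -0.05042  -0.05042
  Equil       2.808    0.4941     1.955
  solve Keq expr → x = -0.02521; check Q = 0.04214
Then remove 0.4209 M of E.
Step 3:
                  X         M         E
  Initial     2.808    0.4941     1.534
  Change    -0.1088   0.07254   0.07254
  Equil       2.699    0.5666     1.606
  solve Keq expr → x = 0.03627; check Q = 0.04214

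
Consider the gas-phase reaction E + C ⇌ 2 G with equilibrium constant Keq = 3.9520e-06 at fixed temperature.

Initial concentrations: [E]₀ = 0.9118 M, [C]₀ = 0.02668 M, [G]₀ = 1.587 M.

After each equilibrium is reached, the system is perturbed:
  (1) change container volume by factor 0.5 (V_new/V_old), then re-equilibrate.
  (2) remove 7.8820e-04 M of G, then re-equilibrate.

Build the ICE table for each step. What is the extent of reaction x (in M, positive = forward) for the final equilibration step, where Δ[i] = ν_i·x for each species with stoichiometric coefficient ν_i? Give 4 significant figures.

x = 3.9368e-04 M

Q₀ = 103.5 vs Keq = 3.9520e-06 ⇒ Q>K, reverse
Step 1:
                    E           C           G
  Initial      0.9118     0.02668       1.587
  Change       0.7923      0.7923      -1.585
  Equil         1.704       0.819    0.002349
  solve Keq expr → x = -0.7923; check Q = 3.9520e-06
Then change container volume by factor 0.5 (V_new/V_old).
Step 2:
                    E           C           G
  Initial       3.408       1.638    0.004697
  Change            0           0           0
  Equil         3.408       1.638    0.004697
  solve Keq expr → x = 0; check Q = 3.9520e-06
Then remove 7.8820e-04 M of G.
Step 3:
                    E           C           G
  Initial       3.408       1.638    0.003909
  Change  -3.9368e-04 -3.9368e-04  7.8736e-04
  Equil         3.408       1.638    0.004696
  solve Keq expr → x = 3.9368e-04; check Q = 3.9520e-06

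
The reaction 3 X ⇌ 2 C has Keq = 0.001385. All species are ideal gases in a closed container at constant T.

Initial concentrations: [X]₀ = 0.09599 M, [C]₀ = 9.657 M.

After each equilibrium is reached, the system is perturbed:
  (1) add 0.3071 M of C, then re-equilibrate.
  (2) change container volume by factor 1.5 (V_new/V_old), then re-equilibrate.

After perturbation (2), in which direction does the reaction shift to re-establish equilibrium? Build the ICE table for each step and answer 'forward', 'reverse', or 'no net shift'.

Q₀ = 1.0544e+05 vs Keq = 0.001385 ⇒ Q>K, reverse
Step 1:
                  X         C
  Initial   0.09599     9.657
  Change      12.11    -8.071
  Equil        12.2     1.586
  solve Keq expr → x = -4.035; check Q = 0.001385
Then add 0.3071 M of C.
Step 2:
                  X         C
  Initial      12.2     1.893
  Change     0.3558   -0.2372
  Equil       12.56     1.656
  solve Keq expr → x = -0.1186; check Q = 0.001385
Then change container volume by factor 1.5 (V_new/V_old).
Step 3:
                  X         C
  Initial     8.372     1.104
  Change     0.2443   -0.1629
  Equil       8.616    0.9412
  solve Keq expr → x = -0.08143; check Q = 0.001385

Direction: reverse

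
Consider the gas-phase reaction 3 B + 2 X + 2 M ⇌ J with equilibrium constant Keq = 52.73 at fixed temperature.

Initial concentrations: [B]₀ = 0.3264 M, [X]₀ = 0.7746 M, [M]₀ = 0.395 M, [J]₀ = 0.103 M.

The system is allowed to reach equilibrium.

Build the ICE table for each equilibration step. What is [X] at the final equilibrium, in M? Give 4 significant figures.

[X]_eq = 0.7556 M

Q₀ = 31.64 vs Keq = 52.73 ⇒ Q<K, forward
Step 1:
                  B         X         M         J
  init       0.3264    0.7746     0.395     0.103
  Δ        -0.02851  -0.01901  -0.01901  0.009503
  eq         0.2979    0.7556     0.376    0.1125
  solve Keq expr → x = 0.009503; check Q = 52.73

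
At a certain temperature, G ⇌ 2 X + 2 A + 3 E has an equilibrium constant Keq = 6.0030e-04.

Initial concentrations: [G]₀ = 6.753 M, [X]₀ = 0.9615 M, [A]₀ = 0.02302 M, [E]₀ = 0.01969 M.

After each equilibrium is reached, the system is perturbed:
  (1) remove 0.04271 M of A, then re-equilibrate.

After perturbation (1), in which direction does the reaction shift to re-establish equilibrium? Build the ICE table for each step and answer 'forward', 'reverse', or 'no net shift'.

Q₀ = 5.5380e-10 vs Keq = 6.0030e-04 ⇒ Q<K, forward
Step 1:
                  G         X         A         E
  Initial     6.753    0.9615   0.02302   0.01969
  Change    -0.1127    0.2254    0.2254    0.3382
  Equil        6.64     1.187    0.2485    0.3579
  solve Keq expr → x = 0.1127; check Q = 6.0030e-04
Then remove 0.04271 M of A.
Step 2:
                  G         X         A         E
  Initial      6.64     1.187    0.2058    0.3579
  Change  -0.008105   0.01621   0.01621   0.02432
  Equil       6.632     1.203     0.222    0.3822
  solve Keq expr → x = 0.008105; check Q = 6.0030e-04

Direction: forward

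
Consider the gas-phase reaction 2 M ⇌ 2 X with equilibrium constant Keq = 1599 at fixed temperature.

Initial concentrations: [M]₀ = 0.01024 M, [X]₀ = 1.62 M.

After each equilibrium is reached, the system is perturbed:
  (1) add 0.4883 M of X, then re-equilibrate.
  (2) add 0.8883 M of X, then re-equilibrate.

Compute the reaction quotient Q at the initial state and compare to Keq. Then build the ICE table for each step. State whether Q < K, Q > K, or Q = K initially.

Q₀ = 2.5028e+04; Q > K (proceeds reverse)

Q₀ = 2.5028e+04 vs Keq = 1599 ⇒ Q>K, reverse
Step 1:
                    M           X
  init        0.01024        1.62
  Δ           0.02953    -0.02953
  eq          0.03977        1.59
  solve Keq expr → x = -0.01477; check Q = 1599
Then add 0.4883 M of X.
Step 2:
                    M           X
  init        0.03977       2.079
  Δ           0.01191    -0.01191
  eq          0.05169       2.067
  solve Keq expr → x = -0.005957; check Q = 1599
Then add 0.8883 M of X.
Step 3:
                    M           X
  init        0.05169       2.955
  Δ           0.02167    -0.02167
  eq          0.07336       2.933
  solve Keq expr → x = -0.01084; check Q = 1599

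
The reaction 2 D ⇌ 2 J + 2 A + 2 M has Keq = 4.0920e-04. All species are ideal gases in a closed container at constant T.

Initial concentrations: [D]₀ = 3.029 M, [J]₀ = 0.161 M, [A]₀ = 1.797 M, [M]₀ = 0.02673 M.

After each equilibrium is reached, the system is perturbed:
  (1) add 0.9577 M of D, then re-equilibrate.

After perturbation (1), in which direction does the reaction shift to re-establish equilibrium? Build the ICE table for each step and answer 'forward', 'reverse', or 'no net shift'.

Direction: forward

Q₀ = 6.5185e-06 vs Keq = 4.0920e-04 ⇒ Q<K, forward
Step 1:
                   D          J          A          M
  init         3.029      0.161      1.797    0.02673
  Δ         -0.09551    0.09551    0.09551    0.09551
  eq           2.933     0.2565      1.893     0.1222
  solve Keq expr → x = 0.04775; check Q = 4.0920e-04
Then add 0.9577 M of D.
Step 2:
                   D          J          A          M
  init         3.891     0.2565      1.893     0.1222
  Δ         -0.02356    0.02356    0.02356    0.02356
  eq           3.868     0.2801      1.916     0.1458
  solve Keq expr → x = 0.01178; check Q = 4.0920e-04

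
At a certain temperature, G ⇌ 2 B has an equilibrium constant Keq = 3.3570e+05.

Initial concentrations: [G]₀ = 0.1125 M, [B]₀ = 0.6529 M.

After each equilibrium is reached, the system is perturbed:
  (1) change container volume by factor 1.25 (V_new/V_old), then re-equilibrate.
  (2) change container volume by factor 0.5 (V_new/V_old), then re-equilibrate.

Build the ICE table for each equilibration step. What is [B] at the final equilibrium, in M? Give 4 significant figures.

[B]_eq = 1.405 M

Q₀ = 3.789 vs Keq = 3.3570e+05 ⇒ Q<K, forward
Step 1:
                    G           B
  I            0.1125      0.6529
  C           -0.1125       0.225
  E        2.2958e-06      0.8779
  solve Keq expr → x = 0.1125; check Q = 3.3570e+05
Then change container volume by factor 1.25 (V_new/V_old).
Step 2:
                    G           B
  I        1.8366e-06      0.7023
  C       -3.6733e-07  7.3465e-07
  E        1.4693e-06      0.7023
  solve Keq expr → x = 3.6733e-07; check Q = 3.3570e+05
Then change container volume by factor 0.5 (V_new/V_old).
Step 3:
                    G           B
  I        2.9386e-06       1.405
  C        2.9386e-06 -5.8772e-06
  E        5.8772e-06       1.405
  solve Keq expr → x = -2.9386e-06; check Q = 3.3570e+05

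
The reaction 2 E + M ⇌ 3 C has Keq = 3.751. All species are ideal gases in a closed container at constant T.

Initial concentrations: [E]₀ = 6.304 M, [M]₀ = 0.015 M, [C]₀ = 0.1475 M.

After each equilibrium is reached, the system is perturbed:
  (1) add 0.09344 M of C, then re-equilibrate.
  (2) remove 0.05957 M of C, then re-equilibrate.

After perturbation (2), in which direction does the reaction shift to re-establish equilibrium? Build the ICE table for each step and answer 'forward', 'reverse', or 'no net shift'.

Direction: forward

Q₀ = 0.005383 vs Keq = 3.751 ⇒ Q<K, forward
Step 1:
                  E         M         C
  I           6.304     0.015    0.1475
  C         -0.0299  -0.01495   0.04486
  E           6.274 4.8202e-05    0.1924
  solve Keq expr → x = 0.01495; check Q = 3.751
Then add 0.09344 M of C.
Step 2:
                  E         M         C
  I           6.274 4.8202e-05    0.2858
  C       2.1868e-04 1.0934e-04 -3.2801e-04
  E           6.274 1.5754e-04    0.2855
  solve Keq expr → x = -1.0934e-04; check Q = 3.751
Then remove 0.05957 M of C.
Step 3:
                  E         M         C
  I           6.274 1.5754e-04    0.2259
  C       -1.5845e-04 -7.9224e-05 2.3767e-04
  E           6.274 7.8315e-05    0.2261
  solve Keq expr → x = 7.9224e-05; check Q = 3.751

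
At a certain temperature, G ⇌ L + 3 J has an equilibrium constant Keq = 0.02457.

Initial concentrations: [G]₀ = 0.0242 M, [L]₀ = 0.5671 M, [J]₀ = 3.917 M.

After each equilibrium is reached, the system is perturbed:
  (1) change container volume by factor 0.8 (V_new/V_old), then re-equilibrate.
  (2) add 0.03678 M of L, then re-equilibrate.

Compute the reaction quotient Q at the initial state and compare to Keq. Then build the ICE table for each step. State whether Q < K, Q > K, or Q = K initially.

Q₀ = 1408 vs Keq = 0.02457 ⇒ Q>K, reverse
Step 1:
                   G          L          J
  init        0.0242     0.5671      3.917
  Δ           0.5658    -0.5658     -1.697
  eq            0.59   0.001325       2.22
  solve Keq expr → x = -0.5658; check Q = 0.02457
Then change container volume by factor 0.8 (V_new/V_old).
Step 2:
                   G          L          J
  init        0.7375   0.001657      2.775
  Δ       8.0539e-04 -8.0539e-04  -0.002416
  eq          0.7383 8.5145e-04      2.772
  solve Keq expr → x = -8.0539e-04; check Q = 0.02457
Then add 0.03678 M of L.
Step 3:
                   G          L          J
  init        0.7383    0.03763      2.772
  Δ          0.03662   -0.03662    -0.1099
  eq          0.7749   0.001009      2.662
  solve Keq expr → x = -0.03662; check Q = 0.02457

Q₀ = 1408; Q > K (proceeds reverse)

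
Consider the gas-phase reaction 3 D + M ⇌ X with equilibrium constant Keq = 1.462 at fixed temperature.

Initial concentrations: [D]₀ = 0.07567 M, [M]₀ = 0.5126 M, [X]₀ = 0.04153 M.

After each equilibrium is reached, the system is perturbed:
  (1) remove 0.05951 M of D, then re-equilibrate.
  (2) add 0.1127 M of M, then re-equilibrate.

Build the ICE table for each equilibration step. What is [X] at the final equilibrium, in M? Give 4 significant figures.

[X]_eq = 0.002326 M

Q₀ = 187 vs Keq = 1.462 ⇒ Q>K, reverse
Step 1:
                   D          M          X
  init       0.07567     0.5126    0.04153
  Δ           0.1093    0.03645   -0.03645
  eq           0.185      0.549   0.005083
  solve Keq expr → x = -0.03645; check Q = 1.462
Then remove 0.05951 M of D.
Step 2:
                   D          M          X
  init        0.1255      0.549   0.005083
  Δ         0.009316   0.003105  -0.003105
  eq          0.1348     0.5522   0.001978
  solve Keq expr → x = -0.003105; check Q = 1.462
Then add 0.1127 M of M.
Step 3:
                   D          M          X
  init        0.1348     0.6649   0.001978
  Δ        -0.001043 -3.4766e-04 3.4766e-04
  eq          0.1338     0.6645   0.002326
  solve Keq expr → x = 3.4766e-04; check Q = 1.462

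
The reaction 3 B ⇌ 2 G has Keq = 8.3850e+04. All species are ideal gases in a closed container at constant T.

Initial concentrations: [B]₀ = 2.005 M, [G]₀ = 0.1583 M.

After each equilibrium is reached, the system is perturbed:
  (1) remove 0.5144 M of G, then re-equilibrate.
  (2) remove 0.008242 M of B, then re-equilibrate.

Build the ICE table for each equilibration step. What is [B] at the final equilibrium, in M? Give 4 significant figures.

Q₀ = 0.003109 vs Keq = 8.3850e+04 ⇒ Q<K, forward
Step 1:
                    B           G
  init          2.005      0.1583
  Δ            -1.975       1.317
  eq          0.02961       1.475
  solve Keq expr → x = 0.6585; check Q = 8.3850e+04
Then remove 0.5144 M of G.
Step 2:
                    B           G
  init        0.02961      0.9608
  Δ         -0.007286    0.004858
  eq          0.02232      0.9657
  solve Keq expr → x = 0.002429; check Q = 8.3850e+04
Then remove 0.008242 M of B.
Step 3:
                    B           G
  init        0.01408      0.9657
  Δ          0.008158   -0.005439
  eq          0.02224      0.9602
  solve Keq expr → x = -0.002719; check Q = 8.3850e+04

[B]_eq = 0.02224 M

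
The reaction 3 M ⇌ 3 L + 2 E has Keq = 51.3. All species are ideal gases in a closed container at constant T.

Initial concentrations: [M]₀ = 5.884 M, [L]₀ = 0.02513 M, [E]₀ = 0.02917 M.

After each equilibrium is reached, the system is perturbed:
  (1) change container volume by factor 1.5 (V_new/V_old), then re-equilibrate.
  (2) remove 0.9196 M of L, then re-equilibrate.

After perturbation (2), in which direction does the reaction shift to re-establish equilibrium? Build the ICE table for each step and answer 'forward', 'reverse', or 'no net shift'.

Direction: forward

Q₀ = 6.6288e-11 vs Keq = 51.3 ⇒ Q<K, forward
Step 1:
                  M         L         E
  I           5.884   0.02513   0.02917
  C          -3.885     3.885      2.59
  E           1.999      3.91     2.619
  solve Keq expr → x = 1.295; check Q = 51.3
Then change container volume by factor 1.5 (V_new/V_old).
Step 2:
                  M         L         E
  I           1.333     2.607     1.746
  C         -0.1896    0.1896    0.1264
  E           1.143     2.796     1.872
  solve Keq expr → x = 0.06321; check Q = 51.3
Then remove 0.9196 M of L.
Step 3:
                  M         L         E
  I           1.143     1.877     1.872
  C         -0.2334    0.2334    0.1556
  E          0.9098      2.11     2.028
  solve Keq expr → x = 0.0778; check Q = 51.3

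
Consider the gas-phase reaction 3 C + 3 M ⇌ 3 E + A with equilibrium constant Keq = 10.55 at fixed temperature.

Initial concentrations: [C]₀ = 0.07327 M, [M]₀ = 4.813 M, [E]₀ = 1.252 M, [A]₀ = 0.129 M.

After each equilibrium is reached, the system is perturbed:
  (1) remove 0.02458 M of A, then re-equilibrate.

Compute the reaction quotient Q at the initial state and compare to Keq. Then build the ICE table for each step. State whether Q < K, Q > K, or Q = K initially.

Q₀ = 5.773; Q < K (proceeds forward)

Q₀ = 5.773 vs Keq = 10.55 ⇒ Q<K, forward
Step 1:
                  C         M         E         A
  I         0.07327     4.813     1.252     0.129
  C          -0.012    -0.012     0.012  0.003999
  E         0.06127     4.801     1.264     0.133
  solve Keq expr → x = 0.003999; check Q = 10.55
Then remove 0.02458 M of A.
Step 2:
                  C         M         E         A
  I         0.06127     4.801     1.264    0.1084
  C       -0.003616 -0.003616  0.003616  0.001205
  E         0.05766     4.797     1.268    0.1096
  solve Keq expr → x = 0.001205; check Q = 10.55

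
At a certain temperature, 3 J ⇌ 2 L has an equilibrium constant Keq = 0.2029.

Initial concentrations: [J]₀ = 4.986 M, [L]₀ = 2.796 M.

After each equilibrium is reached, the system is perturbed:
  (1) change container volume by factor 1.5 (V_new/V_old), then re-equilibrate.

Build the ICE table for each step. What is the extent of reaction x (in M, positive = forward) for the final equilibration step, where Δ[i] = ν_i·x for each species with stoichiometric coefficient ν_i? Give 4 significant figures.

x = -0.08006 M

Q₀ = 0.06307 vs Keq = 0.2029 ⇒ Q<K, forward
Step 1:
                   J          L
  init         4.986      2.796
  Δ           -1.061     0.7071
  eq           3.925      3.503
  solve Keq expr → x = 0.3536; check Q = 0.2029
Then change container volume by factor 1.5 (V_new/V_old).
Step 2:
                   J          L
  init         2.617      2.335
  Δ           0.2402    -0.1601
  eq           2.857      2.175
  solve Keq expr → x = -0.08006; check Q = 0.2029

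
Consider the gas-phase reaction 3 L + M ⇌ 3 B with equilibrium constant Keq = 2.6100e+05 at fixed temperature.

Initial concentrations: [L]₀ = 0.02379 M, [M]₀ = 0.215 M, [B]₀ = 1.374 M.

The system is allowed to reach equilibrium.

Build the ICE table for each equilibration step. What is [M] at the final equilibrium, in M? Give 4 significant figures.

[M]_eq = 0.2189 M

Q₀ = 8.9606e+05 vs Keq = 2.6100e+05 ⇒ Q>K, reverse
Step 1:
                  L         M         B
  init      0.02379     0.215     1.374
  Δ         0.01159  0.003862  -0.01159
  eq        0.03538    0.2189     1.362
  solve Keq expr → x = -0.003862; check Q = 2.6100e+05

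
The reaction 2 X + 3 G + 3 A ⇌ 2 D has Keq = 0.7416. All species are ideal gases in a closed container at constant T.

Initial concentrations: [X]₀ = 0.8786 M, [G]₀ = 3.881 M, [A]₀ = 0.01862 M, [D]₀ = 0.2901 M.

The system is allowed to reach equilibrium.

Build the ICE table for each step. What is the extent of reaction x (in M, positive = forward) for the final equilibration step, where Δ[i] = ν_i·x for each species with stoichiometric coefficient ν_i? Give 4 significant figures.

x = -0.03009 M

Q₀ = 288.9 vs Keq = 0.7416 ⇒ Q>K, reverse
Step 1:
                    X           G           A           D
  I            0.8786       3.881     0.01862      0.2901
  C           0.06018     0.09028     0.09028    -0.06018
  E            0.9388       3.971      0.1089      0.2299
  solve Keq expr → x = -0.03009; check Q = 0.7416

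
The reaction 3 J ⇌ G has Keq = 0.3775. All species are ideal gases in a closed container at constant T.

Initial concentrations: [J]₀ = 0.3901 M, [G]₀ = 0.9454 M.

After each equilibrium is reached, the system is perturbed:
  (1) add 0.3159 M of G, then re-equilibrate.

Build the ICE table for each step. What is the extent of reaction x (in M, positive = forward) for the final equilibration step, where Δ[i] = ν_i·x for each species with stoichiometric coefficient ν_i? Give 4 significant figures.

x = -0.04785 M

Q₀ = 15.93 vs Keq = 0.3775 ⇒ Q>K, reverse
Step 1:
                   J          G
  I           0.3901     0.9454
  C           0.8216    -0.2739
  E            1.212     0.6715
  solve Keq expr → x = -0.2739; check Q = 0.3775
Then add 0.3159 M of G.
Step 2:
                   J          G
  I            1.212     0.9874
  C           0.1435   -0.04785
  E            1.355     0.9396
  solve Keq expr → x = -0.04785; check Q = 0.3775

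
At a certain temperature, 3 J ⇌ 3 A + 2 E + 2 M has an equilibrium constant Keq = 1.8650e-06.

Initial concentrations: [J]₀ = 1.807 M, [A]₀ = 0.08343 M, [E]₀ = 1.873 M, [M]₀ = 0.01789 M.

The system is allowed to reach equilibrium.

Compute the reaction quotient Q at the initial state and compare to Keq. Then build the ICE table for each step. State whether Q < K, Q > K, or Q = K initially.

Q₀ = 1.1051e-07; Q < K (proceeds forward)

Q₀ = 1.1051e-07 vs Keq = 1.8650e-06 ⇒ Q<K, forward
Step 1:
                  J         A         E         M
  I           1.807   0.08343     1.873   0.01789
  C        -0.03537   0.03537   0.02358   0.02358
  E           1.772    0.1188     1.897   0.04147
  solve Keq expr → x = 0.01179; check Q = 1.8650e-06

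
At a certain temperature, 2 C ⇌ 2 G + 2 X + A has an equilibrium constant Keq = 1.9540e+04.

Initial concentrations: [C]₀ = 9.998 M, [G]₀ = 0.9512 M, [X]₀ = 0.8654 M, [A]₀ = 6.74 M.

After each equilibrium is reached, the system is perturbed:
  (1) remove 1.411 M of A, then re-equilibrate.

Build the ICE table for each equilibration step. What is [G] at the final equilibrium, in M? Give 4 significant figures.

Q₀ = 0.04569 vs Keq = 1.9540e+04 ⇒ Q<K, forward
Step 1:
                   C          G          X          A
  I            9.998     0.9512     0.8654       6.74
  C           -8.094      8.094      8.094      4.047
  E            1.904      9.045      8.959      10.79
  solve Keq expr → x = 4.047; check Q = 1.9540e+04
Then remove 1.411 M of A.
Step 2:
                   C          G          X          A
  I            1.904      9.045      8.959      9.376
  C         -0.08923    0.08923    0.08923    0.04461
  E            1.815      9.134      9.049      9.421
  solve Keq expr → x = 0.04461; check Q = 1.9540e+04

[G]_eq = 9.134 M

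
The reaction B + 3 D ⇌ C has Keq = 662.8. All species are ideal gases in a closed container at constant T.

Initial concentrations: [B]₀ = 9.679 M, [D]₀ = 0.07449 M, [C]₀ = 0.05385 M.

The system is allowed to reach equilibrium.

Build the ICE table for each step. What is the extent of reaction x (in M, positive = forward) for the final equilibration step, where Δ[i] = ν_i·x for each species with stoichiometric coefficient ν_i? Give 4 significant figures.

Q₀ = 13.46 vs Keq = 662.8 ⇒ Q<K, forward
Step 1:
                    B           D           C
  init          9.679     0.07449     0.05385
  Δ          -0.01739    -0.05217     0.01739
  eq            9.662     0.02232     0.07124
  solve Keq expr → x = 0.01739; check Q = 662.8

x = 0.01739 M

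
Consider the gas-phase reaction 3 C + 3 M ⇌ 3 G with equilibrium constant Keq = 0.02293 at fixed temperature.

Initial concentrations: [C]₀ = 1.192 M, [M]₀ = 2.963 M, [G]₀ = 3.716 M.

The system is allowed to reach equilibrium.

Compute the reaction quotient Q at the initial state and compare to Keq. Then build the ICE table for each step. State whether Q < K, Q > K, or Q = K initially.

Q₀ = 1.165; Q > K (proceeds reverse)

Q₀ = 1.165 vs Keq = 0.02293 ⇒ Q>K, reverse
Step 1:
                  C         M         G
  I           1.192     2.963     3.716
  C           1.089     1.089    -1.089
  E           2.281     4.052     2.627
  solve Keq expr → x = -0.3631; check Q = 0.02293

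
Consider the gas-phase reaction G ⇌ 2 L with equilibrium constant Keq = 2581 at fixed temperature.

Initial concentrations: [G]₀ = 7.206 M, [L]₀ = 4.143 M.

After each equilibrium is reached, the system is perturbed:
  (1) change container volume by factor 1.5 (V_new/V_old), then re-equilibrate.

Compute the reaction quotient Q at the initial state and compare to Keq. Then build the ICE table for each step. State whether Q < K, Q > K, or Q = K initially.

Q₀ = 2.382 vs Keq = 2581 ⇒ Q<K, forward
Step 1:
                   G          L
  init         7.206      4.143
  Δ           -7.076      14.15
  eq          0.1297       18.3
  solve Keq expr → x = 7.076; check Q = 2581
Then change container volume by factor 1.5 (V_new/V_old).
Step 2:
                   G          L
  init       0.08646       12.2
  Δ         -0.02828    0.05657
  eq         0.05818      12.25
  solve Keq expr → x = 0.02828; check Q = 2581

Q₀ = 2.382; Q < K (proceeds forward)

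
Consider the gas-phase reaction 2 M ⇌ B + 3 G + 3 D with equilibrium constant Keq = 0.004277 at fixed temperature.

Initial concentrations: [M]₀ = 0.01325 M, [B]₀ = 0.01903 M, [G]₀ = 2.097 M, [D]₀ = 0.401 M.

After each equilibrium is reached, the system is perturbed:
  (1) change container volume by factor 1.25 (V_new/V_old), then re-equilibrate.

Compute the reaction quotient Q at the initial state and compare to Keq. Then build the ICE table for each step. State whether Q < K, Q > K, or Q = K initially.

Q₀ = 64.45 vs Keq = 0.004277 ⇒ Q>K, reverse
Step 1:
                  M         B         G         D
  Initial   0.01325   0.01903     2.097     0.401
  Change      0.038    -0.019  -0.05699  -0.05699
  Equil     0.05125 3.2497e-05      2.04     0.344
  solve Keq expr → x = -0.019; check Q = 0.004277
Then change container volume by factor 1.25 (V_new/V_old).
Step 2:
                  M         B         G         D
  Initial     0.041 2.5998e-05     1.632    0.2752
  Change  -1.0555e-04 5.2774e-05 1.5832e-04 1.5832e-04
  Equil     0.04089 7.8771e-05     1.632    0.2754
  solve Keq expr → x = 5.2774e-05; check Q = 0.004277

Q₀ = 64.45; Q > K (proceeds reverse)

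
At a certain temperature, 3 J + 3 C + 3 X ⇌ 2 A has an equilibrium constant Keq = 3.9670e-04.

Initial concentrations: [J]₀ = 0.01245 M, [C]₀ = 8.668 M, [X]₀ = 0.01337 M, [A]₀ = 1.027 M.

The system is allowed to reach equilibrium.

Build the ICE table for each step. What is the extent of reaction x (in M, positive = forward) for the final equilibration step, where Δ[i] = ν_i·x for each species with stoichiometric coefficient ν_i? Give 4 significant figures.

Q₀ = 3.5114e+08 vs Keq = 3.9670e-04 ⇒ Q>K, reverse
Step 1:
                    J           C           X           A
  init        0.01245       8.668     0.01337       1.027
  Δ            0.8902      0.8902      0.8902     -0.5935
  eq           0.9027       9.558      0.9036      0.4335
  solve Keq expr → x = -0.2967; check Q = 3.9670e-04

x = -0.2967 M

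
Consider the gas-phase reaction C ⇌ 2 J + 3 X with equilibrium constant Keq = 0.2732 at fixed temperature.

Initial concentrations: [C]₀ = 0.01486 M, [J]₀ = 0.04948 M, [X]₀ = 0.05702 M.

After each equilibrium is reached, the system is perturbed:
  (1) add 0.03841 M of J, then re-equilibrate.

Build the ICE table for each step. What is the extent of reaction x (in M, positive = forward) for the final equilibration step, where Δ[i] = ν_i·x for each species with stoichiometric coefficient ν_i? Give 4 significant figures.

Q₀ = 3.0544e-05 vs Keq = 0.2732 ⇒ Q<K, forward
Step 1:
                   C          J          X
  init       0.01486    0.04948    0.05702
  Δ         -0.01484    0.02967    0.04451
  eq      2.3999e-05    0.07915     0.1015
  solve Keq expr → x = 0.01484; check Q = 0.2732
Then add 0.03841 M of J.
Step 2:
                   C          J          X
  init    2.3999e-05     0.1176     0.1015
  Δ       2.8757e-05 -5.7515e-05 -8.6272e-05
  eq      5.2757e-05     0.1175     0.1014
  solve Keq expr → x = -2.8757e-05; check Q = 0.2732

x = -2.8757e-05 M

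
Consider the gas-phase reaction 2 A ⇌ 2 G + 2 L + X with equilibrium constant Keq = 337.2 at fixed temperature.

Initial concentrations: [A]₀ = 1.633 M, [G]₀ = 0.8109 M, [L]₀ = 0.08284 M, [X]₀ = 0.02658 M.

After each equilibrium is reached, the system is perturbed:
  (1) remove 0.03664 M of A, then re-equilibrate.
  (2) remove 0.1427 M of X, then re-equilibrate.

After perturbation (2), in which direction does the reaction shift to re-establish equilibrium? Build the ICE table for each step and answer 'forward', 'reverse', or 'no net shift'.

Q₀ = 4.4978e-05 vs Keq = 337.2 ⇒ Q<K, forward
Step 1:
                  A         G         L         X
  I           1.633    0.8109   0.08284   0.02658
  C          -1.466     1.466     1.466    0.7328
  E          0.1673     2.277     1.549    0.7594
  solve Keq expr → x = 0.7328; check Q = 337.2
Then remove 0.03664 M of A.
Step 2:
                  A         G         L         X
  I          0.1307     2.277     1.549    0.7594
  C          0.0297   -0.0297   -0.0297  -0.01485
  E          0.1604     2.247     1.519    0.7446
  solve Keq expr → x = -0.01485; check Q = 337.2
Then remove 0.1427 M of X.
Step 3:
                  A         G         L         X
  I          0.1604     2.247     1.519    0.6019
  C        -0.01326   0.01326   0.01326  0.006631
  E          0.1471      2.26     1.532    0.6085
  solve Keq expr → x = 0.006631; check Q = 337.2

Direction: forward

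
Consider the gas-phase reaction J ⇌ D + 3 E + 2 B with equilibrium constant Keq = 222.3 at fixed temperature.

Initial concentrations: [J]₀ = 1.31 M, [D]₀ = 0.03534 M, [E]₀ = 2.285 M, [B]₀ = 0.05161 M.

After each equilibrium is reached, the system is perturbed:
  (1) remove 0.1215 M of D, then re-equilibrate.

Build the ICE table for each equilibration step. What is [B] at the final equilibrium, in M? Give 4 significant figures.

[B]_eq = 1.506 M

Q₀ = 8.5728e-04 vs Keq = 222.3 ⇒ Q<K, forward
Step 1:
                  J         D         E         B
  Initial      1.31   0.03534     2.285   0.05161
  Change    -0.7048    0.7048     2.114      1.41
  Equil      0.6052    0.7401     4.399     1.461
  solve Keq expr → x = 0.7048; check Q = 222.3
Then remove 0.1215 M of D.
Step 2:
                  J         D         E         B
  Initial    0.6052    0.6186     4.399     1.461
  Change   -0.02242   0.02242   0.06726   0.04484
  Equil      0.5828     0.641     4.467     1.506
  solve Keq expr → x = 0.02242; check Q = 222.3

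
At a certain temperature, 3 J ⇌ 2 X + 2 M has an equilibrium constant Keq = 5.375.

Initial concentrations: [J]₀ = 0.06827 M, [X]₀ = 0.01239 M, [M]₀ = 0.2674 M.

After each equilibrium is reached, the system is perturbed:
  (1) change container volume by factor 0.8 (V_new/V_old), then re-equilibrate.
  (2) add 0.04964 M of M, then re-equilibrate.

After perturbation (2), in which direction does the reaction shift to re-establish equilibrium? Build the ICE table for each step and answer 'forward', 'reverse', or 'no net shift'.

Q₀ = 0.0345 vs Keq = 5.375 ⇒ Q<K, forward
Step 1:
                    J           X           M
  init        0.06827     0.01239      0.2674
  Δ          -0.03943     0.02628     0.02628
  eq          0.02884     0.03867      0.2937
  solve Keq expr → x = 0.01314; check Q = 5.375
Then change container volume by factor 0.8 (V_new/V_old).
Step 2:
                    J           X           M
  init        0.03606     0.04834      0.3671
  Δ          0.001982   -0.001321   -0.001321
  eq          0.03804     0.04702      0.3658
  solve Keq expr → x = -6.6057e-04; check Q = 5.375
Then add 0.04964 M of M.
Step 3:
                    J           X           M
  init        0.03804     0.04702      0.4154
  Δ          0.002344   -0.001563   -0.001563
  eq          0.04038     0.04546      0.4139
  solve Keq expr → x = -7.8128e-04; check Q = 5.375

Direction: reverse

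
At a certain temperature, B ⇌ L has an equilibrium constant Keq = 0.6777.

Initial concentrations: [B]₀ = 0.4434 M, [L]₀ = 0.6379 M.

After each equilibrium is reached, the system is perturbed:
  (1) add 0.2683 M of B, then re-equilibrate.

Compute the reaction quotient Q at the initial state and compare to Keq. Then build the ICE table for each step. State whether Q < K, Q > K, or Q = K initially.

Q₀ = 1.439 vs Keq = 0.6777 ⇒ Q>K, reverse
Step 1:
                   B          L
  I           0.4434     0.6379
  C           0.2011    -0.2011
  E           0.6445     0.4368
  solve Keq expr → x = -0.2011; check Q = 0.6777
Then add 0.2683 M of B.
Step 2:
                   B          L
  I           0.9128     0.4368
  C          -0.1084     0.1084
  E           0.8044     0.5452
  solve Keq expr → x = 0.1084; check Q = 0.6777

Q₀ = 1.439; Q > K (proceeds reverse)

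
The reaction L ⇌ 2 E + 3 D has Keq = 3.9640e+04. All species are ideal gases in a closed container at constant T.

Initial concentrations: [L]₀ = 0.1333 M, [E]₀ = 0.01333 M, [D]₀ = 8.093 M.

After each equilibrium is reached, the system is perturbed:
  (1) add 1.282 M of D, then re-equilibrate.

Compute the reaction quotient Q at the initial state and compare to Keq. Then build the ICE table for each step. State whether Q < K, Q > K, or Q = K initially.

Q₀ = 0.7066; Q < K (proceeds forward)

Q₀ = 0.7066 vs Keq = 3.9640e+04 ⇒ Q<K, forward
Step 1:
                   L          E          D
  init        0.1333    0.01333      8.093
  Δ          -0.1321     0.2642     0.3963
  eq        0.001189     0.2776      8.489
  solve Keq expr → x = 0.1321; check Q = 3.9640e+04
Then add 1.282 M of D.
Step 2:
                   L          E          D
  init      0.001189     0.2776      9.771
  Δ       6.0726e-04  -0.001215  -0.001822
  eq        0.001796     0.2763       9.77
  solve Keq expr → x = -6.0726e-04; check Q = 3.9640e+04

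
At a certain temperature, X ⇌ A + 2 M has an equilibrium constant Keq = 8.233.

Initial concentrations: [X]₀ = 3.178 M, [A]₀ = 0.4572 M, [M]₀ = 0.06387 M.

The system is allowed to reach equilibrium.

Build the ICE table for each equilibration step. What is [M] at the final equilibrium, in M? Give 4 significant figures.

Q₀ = 5.8688e-04 vs Keq = 8.233 ⇒ Q<K, forward
Step 1:
                  X         A         M
  I           3.178    0.4572   0.06387
  C          -1.384     1.384     2.768
  E           1.794     1.841     2.832
  solve Keq expr → x = 1.384; check Q = 8.233

[M]_eq = 2.832 M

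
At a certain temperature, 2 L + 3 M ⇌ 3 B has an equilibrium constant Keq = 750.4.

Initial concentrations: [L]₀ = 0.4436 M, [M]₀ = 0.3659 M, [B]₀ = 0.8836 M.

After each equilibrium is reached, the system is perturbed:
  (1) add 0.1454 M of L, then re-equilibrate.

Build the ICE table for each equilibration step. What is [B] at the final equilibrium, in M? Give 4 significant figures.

Q₀ = 71.56 vs Keq = 750.4 ⇒ Q<K, forward
Step 1:
                    L           M           B
  Initial      0.4436      0.3659      0.8836
  Change     -0.09298     -0.1395      0.1395
  Equil        0.3506      0.2264       1.023
  solve Keq expr → x = 0.04649; check Q = 750.4
Then add 0.1454 M of L.
Step 2:
                    L           M           B
  Initial       0.496      0.2264       1.023
  Change     -0.02311    -0.03466     0.03466
  Equil        0.4729      0.1918       1.058
  solve Keq expr → x = 0.01155; check Q = 750.4

[B]_eq = 1.058 M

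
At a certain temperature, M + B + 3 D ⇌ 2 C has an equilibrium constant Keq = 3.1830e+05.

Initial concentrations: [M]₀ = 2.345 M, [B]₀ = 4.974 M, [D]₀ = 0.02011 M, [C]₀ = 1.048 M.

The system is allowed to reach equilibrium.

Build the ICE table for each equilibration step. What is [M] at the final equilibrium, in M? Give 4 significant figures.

[M]_eq = 2.341 M

Q₀ = 1.1578e+04 vs Keq = 3.1830e+05 ⇒ Q<K, forward
Step 1:
                   M          B          D          C
  Initial      2.345      4.974    0.02011      1.048
  Change   -0.004468  -0.004468    -0.0134   0.008935
  Equil        2.341       4.97   0.006707      1.057
  solve Keq expr → x = 0.004468; check Q = 3.1830e+05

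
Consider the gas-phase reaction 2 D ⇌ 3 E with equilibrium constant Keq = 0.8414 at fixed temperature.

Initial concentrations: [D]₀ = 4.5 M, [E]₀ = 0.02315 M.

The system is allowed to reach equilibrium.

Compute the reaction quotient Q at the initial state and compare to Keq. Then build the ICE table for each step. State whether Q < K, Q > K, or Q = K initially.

Q₀ = 6.1267e-07; Q < K (proceeds forward)

Q₀ = 6.1267e-07 vs Keq = 0.8414 ⇒ Q<K, forward
Step 1:
                  D         E
  init          4.5   0.02315
  Δ           -1.34      2.01
  eq           3.16     2.033
  solve Keq expr → x = 0.6699; check Q = 0.8414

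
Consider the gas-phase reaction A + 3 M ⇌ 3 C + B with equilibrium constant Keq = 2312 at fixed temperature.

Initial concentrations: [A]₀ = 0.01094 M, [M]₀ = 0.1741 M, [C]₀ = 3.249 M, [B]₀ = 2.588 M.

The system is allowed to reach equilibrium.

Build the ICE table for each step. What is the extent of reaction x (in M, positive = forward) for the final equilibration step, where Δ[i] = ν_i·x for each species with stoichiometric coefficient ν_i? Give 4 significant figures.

x = -0.1293 M

Q₀ = 1.5374e+06 vs Keq = 2312 ⇒ Q>K, reverse
Step 1:
                    A           M           C           B
  Initial     0.01094      0.1741       3.249       2.588
  Change       0.1293       0.388      -0.388     -0.1293
  Equil        0.1403      0.5621       2.861       2.459
  solve Keq expr → x = -0.1293; check Q = 2312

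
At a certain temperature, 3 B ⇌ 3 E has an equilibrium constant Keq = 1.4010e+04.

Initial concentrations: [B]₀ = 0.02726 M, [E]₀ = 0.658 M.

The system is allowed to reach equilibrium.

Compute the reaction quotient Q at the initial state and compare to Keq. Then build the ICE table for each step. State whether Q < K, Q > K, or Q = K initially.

Q₀ = 1.4064e+04 vs Keq = 1.4010e+04 ⇒ Q>K, reverse
Step 1:
                    B           E
  init        0.02726       0.658
  Δ        3.3410e-05 -3.3410e-05
  eq          0.02729       0.658
  solve Keq expr → x = -1.1137e-05; check Q = 1.4010e+04

Q₀ = 1.4064e+04; Q > K (proceeds reverse)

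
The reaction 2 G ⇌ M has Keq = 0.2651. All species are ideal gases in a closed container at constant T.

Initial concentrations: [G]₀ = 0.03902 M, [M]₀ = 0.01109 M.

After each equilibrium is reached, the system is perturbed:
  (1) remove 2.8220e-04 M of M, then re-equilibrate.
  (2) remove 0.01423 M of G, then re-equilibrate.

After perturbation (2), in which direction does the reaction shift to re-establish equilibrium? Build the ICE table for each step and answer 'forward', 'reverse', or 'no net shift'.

Q₀ = 7.284 vs Keq = 0.2651 ⇒ Q>K, reverse
Step 1:
                  G         M
  Initial   0.03902   0.01109
  Change    0.02031  -0.01016
  Equil     0.05933 9.3327e-04
  solve Keq expr → x = -0.01016; check Q = 0.2651
Then remove 2.8220e-04 M of M.
Step 2:
                  G         M
  Initial   0.05933 6.5107e-04
  Change  -5.3113e-04 2.6557e-04
  Equil      0.0588 9.1664e-04
  solve Keq expr → x = 2.6557e-04; check Q = 0.2651
Then remove 0.01423 M of G.
Step 3:
                  G         M
  Initial   0.04457 9.1664e-04
  Change  7.4446e-04 -3.7223e-04
  Equil     0.04532 5.4441e-04
  solve Keq expr → x = -3.7223e-04; check Q = 0.2651

Direction: reverse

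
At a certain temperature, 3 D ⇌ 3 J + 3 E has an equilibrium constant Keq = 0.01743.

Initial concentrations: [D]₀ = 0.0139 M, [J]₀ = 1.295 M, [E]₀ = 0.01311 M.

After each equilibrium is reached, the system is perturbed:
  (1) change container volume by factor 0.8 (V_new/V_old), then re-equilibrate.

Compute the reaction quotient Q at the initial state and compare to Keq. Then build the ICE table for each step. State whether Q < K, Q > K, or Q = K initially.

Q₀ = 1.822 vs Keq = 0.01743 ⇒ Q>K, reverse
Step 1:
                   D          J          E
  init        0.0139      1.295    0.01311
  Δ         0.008579  -0.008579  -0.008579
  eq         0.02248      1.286   0.004531
  solve Keq expr → x = -0.00286; check Q = 0.01743
Then change container volume by factor 0.8 (V_new/V_old).
Step 2:
                   D          J          E
  init        0.0281      1.608   0.005663
  Δ       9.7296e-04 -9.7296e-04 -9.7296e-04
  eq         0.02907      1.607    0.00469
  solve Keq expr → x = -3.2432e-04; check Q = 0.01743

Q₀ = 1.822; Q > K (proceeds reverse)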